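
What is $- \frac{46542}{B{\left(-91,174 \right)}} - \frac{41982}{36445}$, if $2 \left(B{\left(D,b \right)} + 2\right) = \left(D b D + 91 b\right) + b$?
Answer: $- \frac{32277969108}{26548323805} \approx -1.2158$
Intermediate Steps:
$B{\left(D,b \right)} = -2 + 46 b + \frac{b D^{2}}{2}$ ($B{\left(D,b \right)} = -2 + \frac{\left(D b D + 91 b\right) + b}{2} = -2 + \frac{\left(b D^{2} + 91 b\right) + b}{2} = -2 + \frac{\left(91 b + b D^{2}\right) + b}{2} = -2 + \frac{92 b + b D^{2}}{2} = -2 + \left(46 b + \frac{b D^{2}}{2}\right) = -2 + 46 b + \frac{b D^{2}}{2}$)
$- \frac{46542}{B{\left(-91,174 \right)}} - \frac{41982}{36445} = - \frac{46542}{-2 + 46 \cdot 174 + \frac{1}{2} \cdot 174 \left(-91\right)^{2}} - \frac{41982}{36445} = - \frac{46542}{-2 + 8004 + \frac{1}{2} \cdot 174 \cdot 8281} - \frac{41982}{36445} = - \frac{46542}{-2 + 8004 + 720447} - \frac{41982}{36445} = - \frac{46542}{728449} - \frac{41982}{36445} = - \frac{32277969108}{26548323805}$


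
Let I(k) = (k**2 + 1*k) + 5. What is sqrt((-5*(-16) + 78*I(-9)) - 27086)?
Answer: 10*I*sqrt(210) ≈ 144.91*I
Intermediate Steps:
I(k) = 5 + k + k**2 (I(k) = (k**2 + k) + 5 = (k + k**2) + 5 = 5 + k + k**2)
sqrt((-5*(-16) + 78*I(-9)) - 27086) = sqrt((-5*(-16) + 78*(5 - 9 + (-9)**2)) - 27086) = sqrt((80 + 78*(5 - 9 + 81)) - 27086) = sqrt((80 + 78*77) - 27086) = sqrt((80 + 6006) - 27086) = sqrt(6086 - 27086) = sqrt(-21000) = 10*I*sqrt(210)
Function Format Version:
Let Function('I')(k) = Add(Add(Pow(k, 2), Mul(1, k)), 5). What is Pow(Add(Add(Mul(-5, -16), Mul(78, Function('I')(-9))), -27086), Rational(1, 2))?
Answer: Mul(10, I, Pow(210, Rational(1, 2))) ≈ Mul(144.91, I)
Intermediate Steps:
Function('I')(k) = Add(5, k, Pow(k, 2)) (Function('I')(k) = Add(Add(Pow(k, 2), k), 5) = Add(Add(k, Pow(k, 2)), 5) = Add(5, k, Pow(k, 2)))
Pow(Add(Add(Mul(-5, -16), Mul(78, Function('I')(-9))), -27086), Rational(1, 2)) = Pow(Add(Add(Mul(-5, -16), Mul(78, Add(5, -9, Pow(-9, 2)))), -27086), Rational(1, 2)) = Pow(Add(Add(80, Mul(78, Add(5, -9, 81))), -27086), Rational(1, 2)) = Pow(Add(Add(80, Mul(78, 77)), -27086), Rational(1, 2)) = Pow(Add(Add(80, 6006), -27086), Rational(1, 2)) = Pow(Add(6086, -27086), Rational(1, 2)) = Pow(-21000, Rational(1, 2)) = Mul(10, I, Pow(210, Rational(1, 2)))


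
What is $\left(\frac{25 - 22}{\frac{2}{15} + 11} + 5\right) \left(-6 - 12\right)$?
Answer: $- \frac{15840}{167} \approx -94.85$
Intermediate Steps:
$\left(\frac{25 - 22}{\frac{2}{15} + 11} + 5\right) \left(-6 - 12\right) = \left(\frac{3}{2 \cdot \frac{1}{15} + 11} + 5\right) \left(-18\right) = \left(\frac{3}{\frac{2}{15} + 11} + 5\right) \left(-18\right) = \left(\frac{3}{\frac{167}{15}} + 5\right) \left(-18\right) = \left(3 \cdot \frac{15}{167} + 5\right) \left(-18\right) = \left(\frac{45}{167} + 5\right) \left(-18\right) = \frac{880}{167} \left(-18\right) = - \frac{15840}{167}$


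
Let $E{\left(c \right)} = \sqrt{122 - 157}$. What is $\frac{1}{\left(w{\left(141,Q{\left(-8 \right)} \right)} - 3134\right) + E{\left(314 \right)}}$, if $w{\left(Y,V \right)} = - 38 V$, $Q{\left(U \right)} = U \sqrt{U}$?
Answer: $\frac{1}{-3134 + i \sqrt{35} + 608 i \sqrt{2}} \approx -0.00029646 - 8.1896 \cdot 10^{-5} i$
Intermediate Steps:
$Q{\left(U \right)} = U^{\frac{3}{2}}$
$E{\left(c \right)} = i \sqrt{35}$ ($E{\left(c \right)} = \sqrt{-35} = i \sqrt{35}$)
$\frac{1}{\left(w{\left(141,Q{\left(-8 \right)} \right)} - 3134\right) + E{\left(314 \right)}} = \frac{1}{\left(- 38 \left(-8\right)^{\frac{3}{2}} - 3134\right) + i \sqrt{35}} = \frac{1}{\left(- 38 \left(- 16 i \sqrt{2}\right) - 3134\right) + i \sqrt{35}} = \frac{1}{\left(608 i \sqrt{2} - 3134\right) + i \sqrt{35}} = \frac{1}{\left(-3134 + 608 i \sqrt{2}\right) + i \sqrt{35}} = \frac{1}{-3134 + i \sqrt{35} + 608 i \sqrt{2}}$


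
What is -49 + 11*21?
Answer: 182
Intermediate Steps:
-49 + 11*21 = -49 + 231 = 182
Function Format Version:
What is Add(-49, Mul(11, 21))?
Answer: 182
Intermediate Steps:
Add(-49, Mul(11, 21)) = Add(-49, 231) = 182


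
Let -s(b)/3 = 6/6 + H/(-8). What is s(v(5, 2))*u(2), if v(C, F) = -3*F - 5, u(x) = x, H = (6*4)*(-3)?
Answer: -60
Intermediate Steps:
H = -72 (H = 24*(-3) = -72)
v(C, F) = -5 - 3*F
s(b) = -30 (s(b) = -3*(6/6 - 72/(-8)) = -3*(6*(1/6) - 72*(-1/8)) = -3*(1 + 9) = -3*10 = -30)
s(v(5, 2))*u(2) = -30*2 = -60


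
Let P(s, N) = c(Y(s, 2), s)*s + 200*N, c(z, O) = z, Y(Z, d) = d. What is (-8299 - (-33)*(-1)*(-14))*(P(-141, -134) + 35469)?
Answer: -65728919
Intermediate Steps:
P(s, N) = 2*s + 200*N
(-8299 - (-33)*(-1)*(-14))*(P(-141, -134) + 35469) = (-8299 - (-33)*(-1)*(-14))*((2*(-141) + 200*(-134)) + 35469) = (-8299 - 33*1*(-14))*((-282 - 26800) + 35469) = (-8299 - 33*(-14))*(-27082 + 35469) = (-8299 + 462)*8387 = -7837*8387 = -65728919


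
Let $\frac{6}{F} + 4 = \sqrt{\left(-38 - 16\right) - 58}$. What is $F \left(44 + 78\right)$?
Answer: $- \frac{183}{8} - \frac{183 i \sqrt{7}}{8} \approx -22.875 - 60.522 i$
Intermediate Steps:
$F = \frac{6}{-4 + 4 i \sqrt{7}}$ ($F = \frac{6}{-4 + \sqrt{\left(-38 - 16\right) - 58}} = \frac{6}{-4 + \sqrt{-54 - 58}} = \frac{6}{-4 + \sqrt{-112}} = \frac{6}{-4 + 4 i \sqrt{7}} \approx -0.1875 - 0.49608 i$)
$F \left(44 + 78\right) = \left(- \frac{3}{16} - \frac{3 i \sqrt{7}}{16}\right) \left(44 + 78\right) = \left(- \frac{3}{16} - \frac{3 i \sqrt{7}}{16}\right) 122 = - \frac{183}{8} - \frac{183 i \sqrt{7}}{8}$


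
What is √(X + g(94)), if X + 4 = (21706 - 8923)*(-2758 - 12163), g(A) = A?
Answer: I*√190735053 ≈ 13811.0*I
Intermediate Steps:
X = -190735147 (X = -4 + (21706 - 8923)*(-2758 - 12163) = -4 + 12783*(-14921) = -4 - 190735143 = -190735147)
√(X + g(94)) = √(-190735147 + 94) = √(-190735053) = I*√190735053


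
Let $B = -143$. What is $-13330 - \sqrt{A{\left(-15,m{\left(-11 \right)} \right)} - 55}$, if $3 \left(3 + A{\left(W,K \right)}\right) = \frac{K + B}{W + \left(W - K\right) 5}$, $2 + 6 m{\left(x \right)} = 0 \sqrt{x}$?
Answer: $-13330 - \frac{4 i \sqrt{90789}}{159} \approx -13330.0 - 7.5802 i$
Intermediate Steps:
$m{\left(x \right)} = - \frac{1}{3}$ ($m{\left(x \right)} = - \frac{1}{3} + \frac{0 \sqrt{x}}{6} = - \frac{1}{3} + \frac{1}{6} \cdot 0 = - \frac{1}{3} + 0 = - \frac{1}{3}$)
$A{\left(W,K \right)} = -3 + \frac{-143 + K}{3 \left(- 5 K + 6 W\right)}$ ($A{\left(W,K \right)} = -3 + \frac{\left(K - 143\right) \frac{1}{W + \left(W - K\right) 5}}{3} = -3 + \frac{\left(-143 + K\right) \frac{1}{W - \left(- 5 W + 5 K\right)}}{3} = -3 + \frac{\left(-143 + K\right) \frac{1}{- 5 K + 6 W}}{3} = -3 + \frac{\frac{1}{- 5 K + 6 W} \left(-143 + K\right)}{3} = -3 + \frac{-143 + K}{3 \left(- 5 K + 6 W\right)}$)
$-13330 - \sqrt{A{\left(-15,m{\left(-11 \right)} \right)} - 55} = -13330 - \sqrt{\frac{143 - - \frac{46}{3} + 54 \left(-15\right)}{3 \left(\left(-6\right) \left(-15\right) + 5 \left(- \frac{1}{3}\right)\right)} - 55} = -13330 - \sqrt{\frac{143 + \frac{46}{3} - 810}{3 \left(90 - \frac{5}{3}\right)} - 55} = -13330 - \sqrt{\frac{1}{3} \frac{1}{\frac{265}{3}} \left(- \frac{1955}{3}\right) - 55} = -13330 - \sqrt{\frac{1}{3} \cdot \frac{3}{265} \left(- \frac{1955}{3}\right) - 55} = -13330 - \sqrt{- \frac{391}{159} - 55} = -13330 - \sqrt{- \frac{9136}{159}} = -13330 - \frac{4 i \sqrt{90789}}{159}$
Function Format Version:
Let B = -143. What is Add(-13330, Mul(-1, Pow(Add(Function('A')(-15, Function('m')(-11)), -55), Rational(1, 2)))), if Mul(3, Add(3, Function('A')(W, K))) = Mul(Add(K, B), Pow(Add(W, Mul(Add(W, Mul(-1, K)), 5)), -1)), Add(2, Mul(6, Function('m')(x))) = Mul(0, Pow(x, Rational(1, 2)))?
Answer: Add(-13330, Mul(Rational(-4, 159), I, Pow(90789, Rational(1, 2)))) ≈ Add(-13330., Mul(-7.5802, I))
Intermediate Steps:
Function('m')(x) = Rational(-1, 3) (Function('m')(x) = Add(Rational(-1, 3), Mul(Rational(1, 6), Mul(0, Pow(x, Rational(1, 2))))) = Add(Rational(-1, 3), Mul(Rational(1, 6), 0)) = Add(Rational(-1, 3), 0) = Rational(-1, 3))
Function('A')(W, K) = Add(-3, Mul(Rational(1, 3), Pow(Add(Mul(-5, K), Mul(6, W)), -1), Add(-143, K))) (Function('A')(W, K) = Add(-3, Mul(Rational(1, 3), Mul(Add(K, -143), Pow(Add(W, Mul(Add(W, Mul(-1, K)), 5)), -1)))) = Add(-3, Mul(Rational(1, 3), Mul(Add(-143, K), Pow(Add(W, Add(Mul(-5, K), Mul(5, W))), -1)))) = Add(-3, Mul(Rational(1, 3), Mul(Add(-143, K), Pow(Add(Mul(-5, K), Mul(6, W)), -1)))) = Add(-3, Mul(Rational(1, 3), Mul(Pow(Add(Mul(-5, K), Mul(6, W)), -1), Add(-143, K)))) = Add(-3, Mul(Rational(1, 3), Pow(Add(Mul(-5, K), Mul(6, W)), -1), Add(-143, K))))
Add(-13330, Mul(-1, Pow(Add(Function('A')(-15, Function('m')(-11)), -55), Rational(1, 2)))) = Add(-13330, Mul(-1, Pow(Add(Mul(Rational(1, 3), Pow(Add(Mul(-6, -15), Mul(5, Rational(-1, 3))), -1), Add(143, Mul(-46, Rational(-1, 3)), Mul(54, -15))), -55), Rational(1, 2)))) = Add(-13330, Mul(-1, Pow(Add(Mul(Rational(1, 3), Pow(Add(90, Rational(-5, 3)), -1), Add(143, Rational(46, 3), -810)), -55), Rational(1, 2)))) = Add(-13330, Mul(-1, Pow(Add(Mul(Rational(1, 3), Pow(Rational(265, 3), -1), Rational(-1955, 3)), -55), Rational(1, 2)))) = Add(-13330, Mul(-1, Pow(Add(Mul(Rational(1, 3), Rational(3, 265), Rational(-1955, 3)), -55), Rational(1, 2)))) = Add(-13330, Mul(-1, Pow(Add(Rational(-391, 159), -55), Rational(1, 2)))) = Add(-13330, Mul(-1, Pow(Rational(-9136, 159), Rational(1, 2)))) = Add(-13330, Mul(-1, Mul(Rational(4, 159), I, Pow(90789, Rational(1, 2))))) = Add(-13330, Mul(Rational(-4, 159), I, Pow(90789, Rational(1, 2))))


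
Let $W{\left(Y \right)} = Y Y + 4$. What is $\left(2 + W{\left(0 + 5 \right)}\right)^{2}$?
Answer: $961$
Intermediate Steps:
$W{\left(Y \right)} = 4 + Y^{2}$ ($W{\left(Y \right)} = Y^{2} + 4 = 4 + Y^{2}$)
$\left(2 + W{\left(0 + 5 \right)}\right)^{2} = \left(2 + \left(4 + \left(0 + 5\right)^{2}\right)\right)^{2} = \left(2 + \left(4 + 5^{2}\right)\right)^{2} = \left(2 + \left(4 + 25\right)\right)^{2} = \left(2 + 29\right)^{2} = 31^{2} = 961$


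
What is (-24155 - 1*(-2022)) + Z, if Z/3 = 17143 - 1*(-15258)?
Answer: 75070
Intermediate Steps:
Z = 97203 (Z = 3*(17143 - 1*(-15258)) = 3*(17143 + 15258) = 3*32401 = 97203)
(-24155 - 1*(-2022)) + Z = (-24155 - 1*(-2022)) + 97203 = (-24155 + 2022) + 97203 = -22133 + 97203 = 75070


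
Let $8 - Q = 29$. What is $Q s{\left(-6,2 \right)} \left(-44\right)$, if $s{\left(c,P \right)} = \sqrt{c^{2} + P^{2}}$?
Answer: $1848 \sqrt{10} \approx 5843.9$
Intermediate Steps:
$s{\left(c,P \right)} = \sqrt{P^{2} + c^{2}}$
$Q = -21$ ($Q = 8 - 29 = -21$)
$Q s{\left(-6,2 \right)} \left(-44\right) = - 21 \sqrt{2^{2} + \left(-6\right)^{2}} \left(-44\right) = - 21 \sqrt{4 + 36} \left(-44\right) = - 21 \sqrt{40} \left(-44\right) = - 21 \cdot 2 \sqrt{10} \left(-44\right) = - 42 \sqrt{10} \left(-44\right) = 1848 \sqrt{10}$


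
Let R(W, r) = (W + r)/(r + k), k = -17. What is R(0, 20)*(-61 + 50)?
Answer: -220/3 ≈ -73.333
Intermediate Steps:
R(W, r) = (W + r)/(-17 + r) (R(W, r) = (W + r)/(r - 17) = (W + r)/(-17 + r))
R(0, 20)*(-61 + 50) = ((0 + 20)/(-17 + 20))*(-61 + 50) = (20/3)*(-11) = -220/3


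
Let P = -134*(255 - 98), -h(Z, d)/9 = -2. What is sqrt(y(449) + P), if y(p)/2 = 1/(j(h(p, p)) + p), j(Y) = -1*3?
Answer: I*sqrt(1046198479)/223 ≈ 145.04*I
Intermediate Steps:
h(Z, d) = 18 (h(Z, d) = -9*(-2) = 18)
j(Y) = -3
y(p) = 2/(-3 + p)
P = -21038 (P = -134*157 = -21038)
sqrt(y(449) + P) = sqrt(2/(-3 + 449) - 21038) = sqrt(2/446 - 21038) = sqrt(2*(1/446) - 21038) = sqrt(1/223 - 21038) = sqrt(-4691473/223) = I*sqrt(1046198479)/223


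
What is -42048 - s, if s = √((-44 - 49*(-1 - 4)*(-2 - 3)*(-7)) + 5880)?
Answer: -42048 - √14411 ≈ -42168.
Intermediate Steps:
s = √14411 (s = √((-44 - 49*(-5*(-5))*(-7)) + 5880) = √((-44 - 1225*(-7)) + 5880) = √((-44 - 49*(-175)) + 5880) = √((-44 + 8575) + 5880) = √(8531 + 5880) = √14411 ≈ 120.05)
-42048 - s = -42048 - √14411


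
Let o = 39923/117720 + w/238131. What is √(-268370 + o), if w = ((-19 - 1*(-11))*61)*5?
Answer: I*√72323309746574101092990/519125580 ≈ 518.04*I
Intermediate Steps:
w = -2440 (w = ((-19 + 11)*61)*5 = -8*61*5 = -488*5 = -2440)
o = 1024407457/3114753480 (o = 39923/117720 - 2440/238131 = 1024407457/3114753480 ≈ 0.32889)
√(-268370 + o) = √(-268370 + 1024407457/3114753480) = √(-835905367020143/3114753480) = I*√72323309746574101092990/519125580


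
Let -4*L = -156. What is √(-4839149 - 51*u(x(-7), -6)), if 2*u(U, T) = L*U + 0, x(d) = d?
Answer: 1175*I*√14/2 ≈ 2198.2*I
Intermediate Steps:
L = 39 (L = -¼*(-156) = 39)
u(U, T) = 39*U/2 (u(U, T) = (39*U + 0)/2 = (39*U)/2 = 39*U/2)
√(-4839149 - 51*u(x(-7), -6)) = √(-4839149 - 1989*(-7)/2) = √(-4839149 - 51*(-273/2)) = √(-4839149 + 13923/2) = √(-9664375/2) = 1175*I*√14/2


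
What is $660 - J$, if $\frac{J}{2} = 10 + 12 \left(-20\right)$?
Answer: $1120$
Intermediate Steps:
$J = -460$ ($J = 2 \left(10 + 12 \left(-20\right)\right) = 2 \left(10 - 240\right) = 2 \left(-230\right) = -460$)
$660 - J = 660 - -460 = 660 + 460 = 1120$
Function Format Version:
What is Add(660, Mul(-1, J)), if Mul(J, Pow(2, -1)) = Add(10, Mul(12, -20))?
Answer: 1120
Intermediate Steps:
J = -460 (J = Mul(2, Add(10, Mul(12, -20))) = Mul(2, Add(10, -240)) = Mul(2, -230) = -460)
Add(660, Mul(-1, J)) = Add(660, Mul(-1, -460)) = Add(660, 460) = 1120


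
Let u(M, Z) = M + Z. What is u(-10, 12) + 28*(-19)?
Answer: -530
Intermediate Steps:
u(-10, 12) + 28*(-19) = (-10 + 12) + 28*(-19) = 2 - 532 = -530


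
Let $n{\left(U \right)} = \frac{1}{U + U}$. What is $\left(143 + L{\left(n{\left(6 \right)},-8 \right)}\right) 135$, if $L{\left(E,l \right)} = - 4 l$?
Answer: $23625$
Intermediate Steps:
$n{\left(U \right)} = \frac{1}{2 U}$
$\left(143 + L{\left(n{\left(6 \right)},-8 \right)}\right) 135 = \left(143 - -32\right) 135 = \left(143 + 32\right) 135 = 175 \cdot 135 = 23625$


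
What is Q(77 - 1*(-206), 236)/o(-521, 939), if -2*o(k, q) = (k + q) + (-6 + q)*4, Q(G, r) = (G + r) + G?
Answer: -802/2075 ≈ -0.38651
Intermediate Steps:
Q(G, r) = r + 2*G
o(k, q) = 12 - 5*q/2 - k/2 (o(k, q) = -((k + q) + (-6 + q)*4)/2 = -((k + q) + (-24 + 4*q))/2 = -(-24 + k + 5*q)/2 = 12 - 5*q/2 - k/2)
Q(77 - 1*(-206), 236)/o(-521, 939) = (236 + 2*(77 - 1*(-206)))/(12 - 5/2*939 - 1/2*(-521)) = (236 + 2*(77 + 206))/(12 - 4695/2 + 521/2) = (236 + 2*283)/(-2075) = (236 + 566)*(-1/2075) = 802*(-1/2075) = -802/2075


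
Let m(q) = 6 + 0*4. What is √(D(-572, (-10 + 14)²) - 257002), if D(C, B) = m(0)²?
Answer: I*√256966 ≈ 506.92*I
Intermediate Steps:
m(q) = 6 (m(q) = 6 + 0 = 6)
D(C, B) = 36 (D(C, B) = 6² = 36)
√(D(-572, (-10 + 14)²) - 257002) = √(36 - 257002) = √(-256966) = I*√256966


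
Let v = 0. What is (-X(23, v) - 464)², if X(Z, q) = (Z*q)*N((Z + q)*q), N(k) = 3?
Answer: 215296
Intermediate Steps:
X(Z, q) = 3*Z*q (X(Z, q) = (Z*q)*3 = 3*Z*q)
(-X(23, v) - 464)² = (-3*23*0 - 464)² = (-1*0 - 464)² = (0 - 464)² = (-464)² = 215296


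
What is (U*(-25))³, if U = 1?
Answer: -15625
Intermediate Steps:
(U*(-25))³ = (1*(-25))³ = (-25)³ = -15625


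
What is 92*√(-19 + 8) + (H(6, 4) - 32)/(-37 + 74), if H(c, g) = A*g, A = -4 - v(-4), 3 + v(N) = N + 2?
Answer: -28/37 + 92*I*√11 ≈ -0.75676 + 305.13*I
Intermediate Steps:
v(N) = -1 + N (v(N) = -3 + (N + 2) = -3 + (2 + N) = -1 + N)
A = 1 (A = -4 - (-1 - 4) = -4 - 1*(-5) = -4 + 5 = 1)
H(c, g) = g (H(c, g) = 1*g = g)
92*√(-19 + 8) + (H(6, 4) - 32)/(-37 + 74) = 92*√(-19 + 8) + (4 - 32)/(-37 + 74) = 92*√(-11) - 28/37 = 92*(I*√11) - 28*1/37 = 92*I*√11 - 28/37 = -28/37 + 92*I*√11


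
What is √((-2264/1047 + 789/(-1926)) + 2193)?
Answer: √109963837472838/224058 ≈ 46.802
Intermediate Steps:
√((-2264/1047 + 789/(-1926)) + 2193) = √((-2264*1/1047 + 789*(-1/1926)) + 2193) = √((-2264/1047 - 263/642) + 2193) = √(-576283/224058 + 2193) = √(490782911/224058) = √109963837472838/224058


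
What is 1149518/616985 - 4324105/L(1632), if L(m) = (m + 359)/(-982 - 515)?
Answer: 3993860450057563/1228417135 ≈ 3.2512e+6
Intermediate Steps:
L(m) = -359/1497 - m/1497 (L(m) = (359 + m)/(-1497) = (359 + m)*(-1/1497) = -359/1497 - m/1497)
1149518/616985 - 4324105/L(1632) = 1149518/616985 - 4324105/(-359/1497 - 1/1497*1632) = 1149518*(1/616985) - 4324105/(-359/1497 - 544/499) = 1149518/616985 - 4324105/(-1991/1497) = 1149518/616985 - 4324105*(-1497/1991) = 1149518/616985 + 6473185185/1991 = 3993860450057563/1228417135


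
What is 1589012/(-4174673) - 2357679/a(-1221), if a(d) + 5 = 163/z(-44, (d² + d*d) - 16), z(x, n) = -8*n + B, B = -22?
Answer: 234777334894251279494/497900361494449 ≈ 4.7154e+5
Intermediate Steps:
z(x, n) = -22 - 8*n (z(x, n) = -8*n - 22 = -22 - 8*n)
a(d) = -5 + 163/(106 - 16*d²) (a(d) = -5 + 163/(-22 - 8*((d² + d*d) - 16)) = -5 + 163/(-22 - 8*((d² + d²) - 16)) = -5 + 163/(-22 - 8*(2*d² - 16)) = -5 + 163/(-22 - 8*(-16 + 2*d²)) = -5 + 163/(-22 + (128 - 16*d²)) = -5 + 163/(106 - 16*d²))
1589012/(-4174673) - 2357679/a(-1221) = 1589012/(-4174673) - 2357679*2*(-53 + 8*(-1221)²)/(367 - 80*(-1221)²) = 1589012*(-1/4174673) - 2357679*2*(-53 + 8*1490841)/(367 - 80*1490841) = -1589012/4174673 - 2357679*2*(-53 + 11926728)/(367 - 119267280) = -1589012/4174673 - 2357679/((½)*(-119266913)/11926675) = -1589012/4174673 - 2357679/((½)*(1/11926675)*(-119266913)) = -1589012/4174673 - 2357679/(-119266913/23853350) = -1589012/4174673 - 2357679*(-23853350/119266913) = -1589012/4174673 + 56238542374650/119266913 = 234777334894251279494/497900361494449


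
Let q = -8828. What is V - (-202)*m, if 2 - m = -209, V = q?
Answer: 33794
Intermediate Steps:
V = -8828
m = 211 (m = 2 - 1*(-209) = 2 + 209 = 211)
V - (-202)*m = -8828 - (-202)*211 = -8828 - 1*(-42622) = -8828 + 42622 = 33794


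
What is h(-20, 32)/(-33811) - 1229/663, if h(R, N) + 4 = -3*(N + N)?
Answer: -41423771/22416693 ≈ -1.8479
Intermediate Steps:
h(R, N) = -4 - 6*N (h(R, N) = -4 - 3*(N + N) = -4 - 6*N)
h(-20, 32)/(-33811) - 1229/663 = (-4 - 6*32)/(-33811) - 1229/663 = (-4 - 192)*(-1/33811) - 1229*1/663 = -196*(-1/33811) - 1229/663 = 196/33811 - 1229/663 = -41423771/22416693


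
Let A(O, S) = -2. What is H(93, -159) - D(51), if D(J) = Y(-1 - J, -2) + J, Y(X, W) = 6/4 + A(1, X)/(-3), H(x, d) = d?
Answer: -1273/6 ≈ -212.17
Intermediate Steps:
Y(X, W) = 13/6 (Y(X, W) = 6/4 - 2/(-3) = 6*(1/4) - 2*(-1/3) = 3/2 + 2/3 = 13/6)
D(J) = 13/6 + J
H(93, -159) - D(51) = -159 - (13/6 + 51) = -159 - 1*319/6 = -159 - 319/6 = -1273/6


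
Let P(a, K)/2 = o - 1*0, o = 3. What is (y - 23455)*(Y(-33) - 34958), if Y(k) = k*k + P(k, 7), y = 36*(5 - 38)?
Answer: 834485909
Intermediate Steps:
y = -1188 (y = 36*(-33) = -1188)
P(a, K) = 6 (P(a, K) = 2*(3 - 1*0) = 2*(3 + 0) = 2*3 = 6)
Y(k) = 6 + k² (Y(k) = k*k + 6 = k² + 6 = 6 + k²)
(y - 23455)*(Y(-33) - 34958) = (-1188 - 23455)*((6 + (-33)²) - 34958) = -24643*((6 + 1089) - 34958) = -24643*(1095 - 34958) = -24643*(-33863) = 834485909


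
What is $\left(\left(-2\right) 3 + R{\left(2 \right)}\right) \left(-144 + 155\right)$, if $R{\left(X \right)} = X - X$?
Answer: $-66$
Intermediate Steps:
$R{\left(X \right)} = 0$
$\left(\left(-2\right) 3 + R{\left(2 \right)}\right) \left(-144 + 155\right) = \left(\left(-2\right) 3 + 0\right) \left(-144 + 155\right) = \left(-6 + 0\right) 11 = \left(-6\right) 11 = -66$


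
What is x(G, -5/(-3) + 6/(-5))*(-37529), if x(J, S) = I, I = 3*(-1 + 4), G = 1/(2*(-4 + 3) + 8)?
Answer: -337761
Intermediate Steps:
G = ⅙ (G = 1/(2*(-1) + 8) = 1/(-2 + 8) = 1/6 = ⅙ ≈ 0.16667)
I = 9 (I = 3*3 = 9)
x(J, S) = 9
x(G, -5/(-3) + 6/(-5))*(-37529) = 9*(-37529) = -337761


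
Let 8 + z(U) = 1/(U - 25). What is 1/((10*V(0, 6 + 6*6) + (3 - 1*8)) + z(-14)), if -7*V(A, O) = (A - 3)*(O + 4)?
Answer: 273/50264 ≈ 0.0054313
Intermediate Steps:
z(U) = -8 + 1/(-25 + U) (z(U) = -8 + 1/(U - 25) = -8 + 1/(-25 + U))
V(A, O) = -(-3 + A)*(4 + O)/7 (V(A, O) = -(A - 3)*(O + 4)/7 = -(-3 + A)*(4 + O)/7)
1/((10*V(0, 6 + 6*6) + (3 - 1*8)) + z(-14)) = 1/((10*(12/7 - 4/7*0 + 3*(6 + 6*6)/7 - 1/7*0*(6 + 6*6)) + (3 - 1*8)) + (201 - 8*(-14))/(-25 - 14)) = 1/((10*(12/7 + 0 + 3*(6 + 36)/7 - 1/7*0*(6 + 36)) + (3 - 8)) + (201 + 112)/(-39)) = 1/((10*(12/7 + 0 + (3/7)*42 - 1/7*0*42) - 5) - 1/39*313) = 1/((10*(12/7 + 0 + 18 + 0) - 5) - 313/39) = 1/((10*(138/7) - 5) - 313/39) = 1/((1380/7 - 5) - 313/39) = 1/(1345/7 - 313/39) = 1/(50264/273) = 273/50264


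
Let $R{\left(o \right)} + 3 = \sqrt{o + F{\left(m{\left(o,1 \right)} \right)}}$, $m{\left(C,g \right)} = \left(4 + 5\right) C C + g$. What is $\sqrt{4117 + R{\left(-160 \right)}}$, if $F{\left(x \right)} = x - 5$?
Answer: $\sqrt{4114 + 2 \sqrt{57559}} \approx 67.778$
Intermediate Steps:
$m{\left(C,g \right)} = g + 9 C^{2}$ ($m{\left(C,g \right)} = 9 C C + g = 9 C^{2} + g = g + 9 C^{2}$)
$F{\left(x \right)} = -5 + x$
$R{\left(o \right)} = -3 + \sqrt{-4 + o + 9 o^{2}}$ ($R{\left(o \right)} = -3 + \sqrt{o + \left(-5 + \left(1 + 9 o^{2}\right)\right)} = -3 + \sqrt{o + \left(-4 + 9 o^{2}\right)} = -3 + \sqrt{-4 + o + 9 o^{2}}$)
$\sqrt{4117 + R{\left(-160 \right)}} = \sqrt{4117 - \left(3 - \sqrt{-4 - 160 + 9 \left(-160\right)^{2}}\right)} = \sqrt{4117 - \left(3 - \sqrt{-4 - 160 + 9 \cdot 25600}\right)} = \sqrt{4117 - \left(3 - \sqrt{-4 - 160 + 230400}\right)} = \sqrt{4117 - \left(3 - \sqrt{230236}\right)} = \sqrt{4117 - \left(3 - 2 \sqrt{57559}\right)} = \sqrt{4114 + 2 \sqrt{57559}}$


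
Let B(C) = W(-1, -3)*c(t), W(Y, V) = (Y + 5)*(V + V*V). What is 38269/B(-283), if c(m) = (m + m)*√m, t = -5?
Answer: 38269*I*√5/1200 ≈ 71.31*I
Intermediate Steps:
W(Y, V) = (5 + Y)*(V + V²)
c(m) = 2*m^(3/2) (c(m) = (2*m)*√m = 2*m^(3/2))
B(C) = -240*I*√5 (B(C) = (-3*(5 - 1 + 5*(-3) - 3*(-1)))*(2*(-5)^(3/2)) = (-3*(5 - 1 - 15 + 3))*(2*(-5*I*√5)) = (-3*(-8))*(-10*I*√5) = 24*(-10*I*√5) = -240*I*√5)
38269/B(-283) = 38269/((-240*I*√5)) = 38269*(I*√5/1200) = 38269*I*√5/1200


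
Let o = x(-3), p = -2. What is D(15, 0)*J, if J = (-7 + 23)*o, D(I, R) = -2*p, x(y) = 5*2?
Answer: 640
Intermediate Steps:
x(y) = 10
D(I, R) = 4 (D(I, R) = -2*(-2) = 4)
o = 10
J = 160 (J = (-7 + 23)*10 = 16*10 = 160)
D(15, 0)*J = 4*160 = 640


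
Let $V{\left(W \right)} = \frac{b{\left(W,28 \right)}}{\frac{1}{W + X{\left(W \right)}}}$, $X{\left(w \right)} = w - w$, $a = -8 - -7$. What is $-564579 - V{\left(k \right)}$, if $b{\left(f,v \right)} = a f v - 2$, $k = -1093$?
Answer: $32883407$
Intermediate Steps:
$a = -1$ ($a = -8 + 7 = -1$)
$X{\left(w \right)} = 0$
$b{\left(f,v \right)} = -2 - f v$ ($b{\left(f,v \right)} = - f v - 2 = -2 - f v$)
$V{\left(W \right)} = W \left(-2 - 28 W\right)$ ($V{\left(W \right)} = \frac{-2 - W 28}{\frac{1}{W + 0}} = \frac{-2 - 28 W}{\frac{1}{W}} = \left(-2 - 28 W\right) W = W \left(-2 - 28 W\right)$)
$-564579 - V{\left(k \right)} = -564579 - \left(-2\right) \left(-1093\right) \left(1 + 14 \left(-1093\right)\right) = -564579 - \left(-2\right) \left(-1093\right) \left(1 - 15302\right) = -564579 - \left(-2\right) \left(-1093\right) \left(-15301\right) = -564579 - -33447986 = -564579 + 33447986 = 32883407$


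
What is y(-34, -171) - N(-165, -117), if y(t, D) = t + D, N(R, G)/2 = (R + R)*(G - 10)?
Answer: -84025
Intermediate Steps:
N(R, G) = 4*R*(-10 + G) (N(R, G) = 2*((R + R)*(G - 10)) = 2*((2*R)*(-10 + G)) = 2*(2*R*(-10 + G)) = 4*R*(-10 + G))
y(t, D) = D + t
y(-34, -171) - N(-165, -117) = (-171 - 34) - 4*(-165)*(-10 - 117) = -205 - 4*(-165)*(-127) = -205 - 1*83820 = -205 - 83820 = -84025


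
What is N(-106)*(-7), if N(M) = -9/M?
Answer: -63/106 ≈ -0.59434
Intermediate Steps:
N(-106)*(-7) = -9/(-106)*(-7) = -9*(-1/106)*(-7) = (9/106)*(-7) = -63/106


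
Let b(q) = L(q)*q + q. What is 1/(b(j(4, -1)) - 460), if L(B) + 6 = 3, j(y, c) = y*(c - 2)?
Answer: -1/436 ≈ -0.0022936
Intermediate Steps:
j(y, c) = y*(-2 + c)
L(B) = -3 (L(B) = -6 + 3 = -3)
b(q) = -2*q (b(q) = -3*q + q = -2*q)
1/(b(j(4, -1)) - 460) = 1/(-8*(-2 - 1) - 460) = 1/(-8*(-3) - 460) = 1/(-2*(-12) - 460) = 1/(24 - 460) = 1/(-436) = -1/436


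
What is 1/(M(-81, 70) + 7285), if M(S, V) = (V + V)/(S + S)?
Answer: 81/590015 ≈ 0.00013728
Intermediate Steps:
M(S, V) = V/S (M(S, V) = (2*V)/((2*S)) = (2*V)*(1/(2*S)) = V/S)
1/(M(-81, 70) + 7285) = 1/(70/(-81) + 7285) = 1/(70*(-1/81) + 7285) = 1/(-70/81 + 7285) = 1/(590015/81) = 81/590015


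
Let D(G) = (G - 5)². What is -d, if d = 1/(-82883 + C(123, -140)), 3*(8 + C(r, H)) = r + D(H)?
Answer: 3/227525 ≈ 1.3185e-5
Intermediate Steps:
D(G) = (-5 + G)²
C(r, H) = -8 + r/3 + (-5 + H)²/3 (C(r, H) = -8 + (r + (-5 + H)²)/3 = -8 + (r/3 + (-5 + H)²/3) = -8 + r/3 + (-5 + H)²/3)
d = -3/227525 (d = 1/(-82883 + (-8 + (⅓)*123 + (-5 - 140)²/3)) = 1/(-82883 + (-8 + 41 + (⅓)*(-145)²)) = 1/(-82883 + (-8 + 41 + (⅓)*21025)) = 1/(-82883 + (-8 + 41 + 21025/3)) = 1/(-82883 + 21124/3) = 1/(-227525/3) = -3/227525 ≈ -1.3185e-5)
-d = -1*(-3/227525) = 3/227525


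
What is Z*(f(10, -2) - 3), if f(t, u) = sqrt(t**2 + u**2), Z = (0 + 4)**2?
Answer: -48 + 32*sqrt(26) ≈ 115.17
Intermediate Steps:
Z = 16 (Z = 4**2 = 16)
Z*(f(10, -2) - 3) = 16*(sqrt(10**2 + (-2)**2) - 3) = 16*(sqrt(100 + 4) - 3) = 16*(sqrt(104) - 3) = 16*(2*sqrt(26) - 3) = 16*(-3 + 2*sqrt(26)) = -48 + 32*sqrt(26)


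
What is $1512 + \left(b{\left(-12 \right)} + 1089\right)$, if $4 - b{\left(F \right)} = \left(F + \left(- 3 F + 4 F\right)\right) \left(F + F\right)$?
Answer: $2029$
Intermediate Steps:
$b{\left(F \right)} = 4 - 4 F^{2}$ ($b{\left(F \right)} = 4 - \left(F + \left(- 3 F + 4 F\right)\right) \left(F + F\right) = 4 - \left(F + F\right) 2 F = 4 - 2 F 2 F = 4 - 4 F^{2}$)
$1512 + \left(b{\left(-12 \right)} + 1089\right) = 1512 + \left(\left(4 - 4 \left(-12\right)^{2}\right) + 1089\right) = 1512 + \left(\left(4 - 576\right) + 1089\right) = 1512 + \left(-572 + 1089\right) = 1512 + 517 = 2029$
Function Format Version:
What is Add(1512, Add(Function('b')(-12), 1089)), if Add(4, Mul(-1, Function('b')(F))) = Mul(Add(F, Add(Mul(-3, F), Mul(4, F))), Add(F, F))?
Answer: 2029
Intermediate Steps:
Function('b')(F) = Add(4, Mul(-4, Pow(F, 2))) (Function('b')(F) = Add(4, Mul(-1, Mul(Add(F, Add(Mul(-3, F), Mul(4, F))), Add(F, F)))) = Add(4, Mul(-1, Mul(Add(F, F), Mul(2, F)))) = Add(4, Mul(-1, Mul(Mul(2, F), Mul(2, F)))) = Add(4, Mul(-1, Mul(4, Pow(F, 2)))) = Add(4, Mul(-4, Pow(F, 2))))
Add(1512, Add(Function('b')(-12), 1089)) = Add(1512, Add(Add(4, Mul(-4, Pow(-12, 2))), 1089)) = Add(1512, Add(Add(4, Mul(-4, 144)), 1089)) = Add(1512, Add(Add(4, -576), 1089)) = Add(1512, Add(-572, 1089)) = Add(1512, 517) = 2029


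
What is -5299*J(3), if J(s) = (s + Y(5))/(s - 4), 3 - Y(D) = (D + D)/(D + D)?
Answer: 26495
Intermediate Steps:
Y(D) = 2 (Y(D) = 3 - (D + D)/(D + D) = 3 - 2*D/(2*D) = 3 - 2*D*1/(2*D) = 3 - 1*1 = 3 - 1 = 2)
J(s) = (2 + s)/(-4 + s) (J(s) = (s + 2)/(s - 4) = (2 + s)/(-4 + s))
-5299*J(3) = -5299*(2 + 3)/(-4 + 3) = -5299*5/(-1) = -(-5299)*5 = -5299*(-5) = 26495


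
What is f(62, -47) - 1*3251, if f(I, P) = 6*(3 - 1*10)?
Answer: -3293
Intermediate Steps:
f(I, P) = -42 (f(I, P) = 6*(3 - 10) = 6*(-7) = -42)
f(62, -47) - 1*3251 = -42 - 1*3251 = -42 - 3251 = -3293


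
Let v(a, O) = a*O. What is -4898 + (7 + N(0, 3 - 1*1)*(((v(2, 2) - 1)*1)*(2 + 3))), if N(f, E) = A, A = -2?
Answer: -4921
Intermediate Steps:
v(a, O) = O*a
N(f, E) = -2
-4898 + (7 + N(0, 3 - 1*1)*(((v(2, 2) - 1)*1)*(2 + 3))) = -4898 + (7 - 2*(2*2 - 1)*1*(2 + 3)) = -4898 + (7 - 2*(4 - 1)*1*5) = -4898 + (7 - 2*3*1*5) = -4898 + (7 - 6*5) = -4898 + (7 - 2*15) = -4898 + (7 - 30) = -4898 - 23 = -4921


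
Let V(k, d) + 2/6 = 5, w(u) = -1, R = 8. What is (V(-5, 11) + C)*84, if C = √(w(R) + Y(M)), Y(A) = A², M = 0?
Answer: 392 + 84*I ≈ 392.0 + 84.0*I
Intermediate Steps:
V(k, d) = 14/3 (V(k, d) = -⅓ + 5 = 14/3)
C = I (C = √(-1 + 0²) = √(-1 + 0) = √(-1) = I ≈ 1.0*I)
(V(-5, 11) + C)*84 = (14/3 + I)*84 = 392 + 84*I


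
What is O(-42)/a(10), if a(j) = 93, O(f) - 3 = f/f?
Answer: 4/93 ≈ 0.043011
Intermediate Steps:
O(f) = 4 (O(f) = 3 + f/f = 3 + 1 = 4)
O(-42)/a(10) = 4/93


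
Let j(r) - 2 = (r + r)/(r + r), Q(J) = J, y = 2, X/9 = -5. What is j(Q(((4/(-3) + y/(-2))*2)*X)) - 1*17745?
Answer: -17742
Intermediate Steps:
X = -45 (X = 9*(-5) = -45)
j(r) = 3 (j(r) = 2 + (r + r)/(r + r) = 2 + (2*r)/((2*r)) = 2 + (2*r)*(1/(2*r)) = 2 + 1 = 3)
j(Q(((4/(-3) + y/(-2))*2)*X)) - 1*17745 = 3 - 1*17745 = 3 - 17745 = -17742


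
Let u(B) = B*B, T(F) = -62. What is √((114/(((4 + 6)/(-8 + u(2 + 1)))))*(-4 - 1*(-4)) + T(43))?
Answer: I*√62 ≈ 7.874*I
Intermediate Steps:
u(B) = B²
√((114/(((4 + 6)/(-8 + u(2 + 1)))))*(-4 - 1*(-4)) + T(43)) = √((114/(((4 + 6)/(-8 + (2 + 1)²))))*(-4 - 1*(-4)) - 62) = √((114/((10/(-8 + 3²))))*(-4 + 4) - 62) = √((114/((10/(-8 + 9))))*0 - 62) = √((114/((10/1)))*0 - 62) = √((114/((10*1)))*0 - 62) = √((114/10)*0 - 62) = √((114*(⅒))*0 - 62) = √((57/5)*0 - 62) = √(0 - 62) = √(-62) = I*√62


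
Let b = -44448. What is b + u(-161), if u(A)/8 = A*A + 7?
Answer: 162976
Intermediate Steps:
u(A) = 56 + 8*A**2 (u(A) = 8*(A*A + 7) = 8*(A**2 + 7) = 8*(7 + A**2) = 56 + 8*A**2)
b + u(-161) = -44448 + (56 + 8*(-161)**2) = -44448 + (56 + 8*25921) = -44448 + (56 + 207368) = -44448 + 207424 = 162976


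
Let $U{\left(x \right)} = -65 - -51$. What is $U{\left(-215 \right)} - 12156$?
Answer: $-12170$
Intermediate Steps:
$U{\left(x \right)} = -14$ ($U{\left(x \right)} = -65 + 51 = -14$)
$U{\left(-215 \right)} - 12156 = -14 - 12156 = -12170$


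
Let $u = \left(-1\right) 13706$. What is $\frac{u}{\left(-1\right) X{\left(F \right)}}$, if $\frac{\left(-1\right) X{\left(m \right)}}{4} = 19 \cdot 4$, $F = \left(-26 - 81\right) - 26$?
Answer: $- \frac{6853}{152} \approx -45.086$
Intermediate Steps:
$u = -13706$
$F = -133$ ($F = -107 - 26 = -133$)
$X{\left(m \right)} = -304$ ($X{\left(m \right)} = - 4 \cdot 19 \cdot 4 = \left(-4\right) 76 = -304$)
$\frac{u}{\left(-1\right) X{\left(F \right)}} = - \frac{13706}{\left(-1\right) \left(-304\right)} = - \frac{13706}{304} = \left(-13706\right) \frac{1}{304} = - \frac{6853}{152}$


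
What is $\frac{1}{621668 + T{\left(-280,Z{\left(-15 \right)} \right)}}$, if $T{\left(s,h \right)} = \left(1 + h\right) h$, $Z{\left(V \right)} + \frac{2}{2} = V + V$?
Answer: $\frac{1}{622598} \approx 1.6062 \cdot 10^{-6}$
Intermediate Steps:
$Z{\left(V \right)} = -1 + 2 V$ ($Z{\left(V \right)} = -1 + \left(V + V\right) = -1 + 2 V$)
$T{\left(s,h \right)} = h \left(1 + h\right)$
$\frac{1}{621668 + T{\left(-280,Z{\left(-15 \right)} \right)}} = \frac{1}{621668 + \left(-1 + 2 \left(-15\right)\right) \left(1 + \left(-1 + 2 \left(-15\right)\right)\right)} = \frac{1}{621668 + \left(-1 - 30\right) \left(1 - 31\right)} = \frac{1}{621668 - 31 \left(1 - 31\right)} = \frac{1}{621668 - -930} = \frac{1}{621668 + 930} = \frac{1}{622598}$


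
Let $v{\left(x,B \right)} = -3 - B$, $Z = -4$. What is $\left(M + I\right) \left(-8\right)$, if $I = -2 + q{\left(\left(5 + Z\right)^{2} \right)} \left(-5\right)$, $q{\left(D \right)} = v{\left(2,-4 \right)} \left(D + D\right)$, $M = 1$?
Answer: $88$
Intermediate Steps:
$q{\left(D \right)} = 2 D$ ($q{\left(D \right)} = \left(-3 - -4\right) \left(D + D\right) = \left(-3 + 4\right) 2 D = 1 \cdot 2 D = 2 D$)
$I = -12$ ($I = -2 + 2 \left(5 - 4\right)^{2} \left(-5\right) = -2 + 2 \cdot 1^{2} \left(-5\right) = -2 + 2 \cdot 1 \left(-5\right) = -2 + 2 \left(-5\right) = -2 - 10 = -12$)
$\left(M + I\right) \left(-8\right) = \left(1 - 12\right) \left(-8\right) = \left(-11\right) \left(-8\right) = 88$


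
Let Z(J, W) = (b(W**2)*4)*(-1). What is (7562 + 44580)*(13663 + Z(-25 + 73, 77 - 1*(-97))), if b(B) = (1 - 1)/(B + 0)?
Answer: 712416146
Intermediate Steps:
b(B) = 0 (b(B) = 0/B = 0)
Z(J, W) = 0 (Z(J, W) = (0*4)*(-1) = 0*(-1) = 0)
(7562 + 44580)*(13663 + Z(-25 + 73, 77 - 1*(-97))) = (7562 + 44580)*(13663 + 0) = 52142*13663 = 712416146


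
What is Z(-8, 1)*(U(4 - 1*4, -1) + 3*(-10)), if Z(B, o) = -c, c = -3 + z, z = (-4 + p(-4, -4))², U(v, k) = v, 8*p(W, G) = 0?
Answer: 390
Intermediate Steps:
p(W, G) = 0 (p(W, G) = (⅛)*0 = 0)
z = 16 (z = (-4 + 0)² = (-4)² = 16)
c = 13 (c = -3 + 16 = 13)
Z(B, o) = -13 (Z(B, o) = -1*13 = -13)
Z(-8, 1)*(U(4 - 1*4, -1) + 3*(-10)) = -13*((4 - 1*4) + 3*(-10)) = -13*((4 - 4) - 30) = -13*(0 - 30) = -13*(-30) = 390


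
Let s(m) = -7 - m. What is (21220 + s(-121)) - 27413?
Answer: -6079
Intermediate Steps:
(21220 + s(-121)) - 27413 = (21220 + (-7 - 1*(-121))) - 27413 = (21220 + (-7 + 121)) - 27413 = (21220 + 114) - 27413 = 21334 - 27413 = -6079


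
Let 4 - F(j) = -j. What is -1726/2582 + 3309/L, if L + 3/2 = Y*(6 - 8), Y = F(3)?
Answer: -8570591/40021 ≈ -214.15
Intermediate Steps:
F(j) = 4 + j (F(j) = 4 - (-1)*j = 4 + j)
Y = 7 (Y = 4 + 3 = 7)
L = -31/2 (L = -3/2 + 7*(6 - 8) = -3/2 + 7*(-2) = -3/2 - 14 = -31/2 ≈ -15.500)
-1726/2582 + 3309/L = -1726/2582 + 3309/(-31/2) = -1726*1/2582 + 3309*(-2/31) = -863/1291 - 6618/31 = -8570591/40021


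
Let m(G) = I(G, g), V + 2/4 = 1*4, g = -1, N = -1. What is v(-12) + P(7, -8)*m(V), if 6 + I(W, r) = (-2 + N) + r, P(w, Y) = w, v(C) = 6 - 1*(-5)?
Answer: -59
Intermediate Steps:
v(C) = 11 (v(C) = 6 + 5 = 11)
I(W, r) = -9 + r (I(W, r) = -6 + ((-2 - 1) + r) = -6 + (-3 + r) = -9 + r)
V = 7/2 (V = -1/2 + 1*4 = -1/2 + 4 = 7/2 ≈ 3.5000)
m(G) = -10 (m(G) = -9 - 1 = -10)
v(-12) + P(7, -8)*m(V) = 11 + 7*(-10) = 11 - 70 = -59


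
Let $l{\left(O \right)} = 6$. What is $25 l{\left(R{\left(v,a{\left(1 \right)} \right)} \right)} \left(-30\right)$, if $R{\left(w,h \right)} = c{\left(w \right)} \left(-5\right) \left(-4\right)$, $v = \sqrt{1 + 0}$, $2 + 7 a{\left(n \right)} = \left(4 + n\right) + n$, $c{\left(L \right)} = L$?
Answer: $-4500$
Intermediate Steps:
$a{\left(n \right)} = \frac{2}{7} + \frac{2 n}{7}$ ($a{\left(n \right)} = - \frac{2}{7} + \frac{\left(4 + n\right) + n}{7} = - \frac{2}{7} + \frac{4 + 2 n}{7} = - \frac{2}{7} + \left(\frac{4}{7} + \frac{2 n}{7}\right) = \frac{2}{7} + \frac{2 n}{7}$)
$v = 1$ ($v = \sqrt{1} = 1$)
$R{\left(w,h \right)} = 20 w$ ($R{\left(w,h \right)} = w \left(-5\right) \left(-4\right) = - 5 w \left(-4\right) = 20 w$)
$25 l{\left(R{\left(v,a{\left(1 \right)} \right)} \right)} \left(-30\right) = 25 \cdot 6 \left(-30\right) = 150 \left(-30\right) = -4500$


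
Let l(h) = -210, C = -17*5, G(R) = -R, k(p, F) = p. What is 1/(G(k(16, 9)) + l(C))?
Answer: -1/226 ≈ -0.0044248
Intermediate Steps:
C = -85
1/(G(k(16, 9)) + l(C)) = 1/(-1*16 - 210) = 1/(-16 - 210) = 1/(-226) = -1/226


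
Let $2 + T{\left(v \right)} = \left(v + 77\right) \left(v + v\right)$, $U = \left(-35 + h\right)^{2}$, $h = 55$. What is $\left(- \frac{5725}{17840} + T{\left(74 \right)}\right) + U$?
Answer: $\frac{81156583}{3568} \approx 22746.0$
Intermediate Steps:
$U = 400$ ($U = \left(-35 + 55\right)^{2} = 20^{2} = 400$)
$T{\left(v \right)} = -2 + 2 v \left(77 + v\right)$ ($T{\left(v \right)} = -2 + \left(v + 77\right) \left(v + v\right) = -2 + \left(77 + v\right) 2 v = -2 + 2 v \left(77 + v\right)$)
$\left(- \frac{5725}{17840} + T{\left(74 \right)}\right) + U = \left(- \frac{5725}{17840} + \left(-2 + 2 \cdot 74^{2} + 154 \cdot 74\right)\right) + 400 = \left(\left(-5725\right) \frac{1}{17840} + \left(-2 + 2 \cdot 5476 + 11396\right)\right) + 400 = \left(- \frac{1145}{3568} + \left(-2 + 10952 + 11396\right)\right) + 400 = \left(- \frac{1145}{3568} + 22346\right) + 400 = \frac{79729383}{3568} + 400 = \frac{81156583}{3568}$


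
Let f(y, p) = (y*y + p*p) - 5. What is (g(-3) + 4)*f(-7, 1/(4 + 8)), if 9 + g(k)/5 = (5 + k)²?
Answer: -44359/48 ≈ -924.15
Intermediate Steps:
g(k) = -45 + 5*(5 + k)²
f(y, p) = -5 + p² + y² (f(y, p) = (y² + p²) - 5 = (p² + y²) - 5 = -5 + p² + y²)
(g(-3) + 4)*f(-7, 1/(4 + 8)) = ((-45 + 5*(5 - 3)²) + 4)*(-5 + (1/(4 + 8))² + (-7)²) = ((-45 + 5*2²) + 4)*(-5 + (1/12)² + 49) = ((-45 + 5*4) + 4)*(-5 + (1/12)² + 49) = ((-45 + 20) + 4)*(-5 + 1/144 + 49) = (-25 + 4)*(6337/144) = -21*6337/144 = -44359/48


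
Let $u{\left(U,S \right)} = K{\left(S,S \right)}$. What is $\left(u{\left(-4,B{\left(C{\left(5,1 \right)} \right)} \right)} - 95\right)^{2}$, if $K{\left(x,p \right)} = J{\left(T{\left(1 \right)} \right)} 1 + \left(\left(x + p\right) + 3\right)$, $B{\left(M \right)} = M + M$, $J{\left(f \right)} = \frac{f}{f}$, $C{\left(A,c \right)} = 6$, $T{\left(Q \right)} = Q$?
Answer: $4489$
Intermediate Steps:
$J{\left(f \right)} = 1$
$B{\left(M \right)} = 2 M$
$K{\left(x,p \right)} = 4 + p + x$ ($K{\left(x,p \right)} = 1 \cdot 1 + \left(\left(x + p\right) + 3\right) = 1 + \left(\left(p + x\right) + 3\right) = 1 + \left(3 + p + x\right) = 4 + p + x$)
$u{\left(U,S \right)} = 4 + 2 S$ ($u{\left(U,S \right)} = 4 + S + S = 4 + 2 S$)
$\left(u{\left(-4,B{\left(C{\left(5,1 \right)} \right)} \right)} - 95\right)^{2} = \left(\left(4 + 2 \cdot 2 \cdot 6\right) - 95\right)^{2} = \left(\left(4 + 2 \cdot 12\right) - 95\right)^{2} = \left(\left(4 + 24\right) - 95\right)^{2} = \left(28 - 95\right)^{2} = \left(-67\right)^{2} = 4489$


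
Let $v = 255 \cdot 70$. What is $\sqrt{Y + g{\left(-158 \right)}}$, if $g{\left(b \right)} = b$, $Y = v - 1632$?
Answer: $2 \sqrt{4015} \approx 126.73$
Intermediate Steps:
$v = 17850$
$Y = 16218$ ($Y = 17850 - 1632 = 16218$)
$\sqrt{Y + g{\left(-158 \right)}} = \sqrt{16218 - 158} = \sqrt{16060} = 2 \sqrt{4015}$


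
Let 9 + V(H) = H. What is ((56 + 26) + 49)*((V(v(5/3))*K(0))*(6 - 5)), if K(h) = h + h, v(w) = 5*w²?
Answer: 0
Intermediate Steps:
V(H) = -9 + H
K(h) = 2*h
((56 + 26) + 49)*((V(v(5/3))*K(0))*(6 - 5)) = ((56 + 26) + 49)*(((-9 + 5*(5/3)²)*(2*0))*(6 - 5)) = (82 + 49)*(((-9 + 5*(5*(⅓))²)*0)*1) = 131*(((-9 + 5*(5/3)²)*0)*1) = 131*(((-9 + 5*(25/9))*0)*1) = 131*(((-9 + 125/9)*0)*1) = 131*(((44/9)*0)*1) = 131*(0*1) = 131*0 = 0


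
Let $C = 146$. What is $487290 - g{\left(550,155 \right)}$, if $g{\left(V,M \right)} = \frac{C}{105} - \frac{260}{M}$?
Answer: $\frac{1586129884}{3255} \approx 4.8729 \cdot 10^{5}$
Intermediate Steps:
$g{\left(V,M \right)} = \frac{146}{105} - \frac{260}{M}$
$487290 - g{\left(550,155 \right)} = 487290 - \left(\frac{146}{105} - \frac{260}{155}\right) = 487290 - \left(\frac{146}{105} - \frac{52}{31}\right) = 487290 - - \frac{934}{3255} = 487290 + \frac{934}{3255} = \frac{1586129884}{3255}$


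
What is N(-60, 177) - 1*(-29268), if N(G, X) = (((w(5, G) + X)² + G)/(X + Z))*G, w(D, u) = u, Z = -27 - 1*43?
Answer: 2313936/107 ≈ 21626.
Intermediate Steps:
Z = -70 (Z = -27 - 43 = -70)
N(G, X) = G*(G + (G + X)²)/(-70 + X) (N(G, X) = (((G + X)² + G)/(X - 70))*G = ((G + (G + X)²)/(-70 + X))*G = G*(G + (G + X)²)/(-70 + X))
N(-60, 177) - 1*(-29268) = -60*(-60 + (-60 + 177)²)/(-70 + 177) - 1*(-29268) = -60*(-60 + 117²)/107 + 29268 = -60*1/107*(-60 + 13689) + 29268 = -60*1/107*13629 + 29268 = -817740/107 + 29268 = 2313936/107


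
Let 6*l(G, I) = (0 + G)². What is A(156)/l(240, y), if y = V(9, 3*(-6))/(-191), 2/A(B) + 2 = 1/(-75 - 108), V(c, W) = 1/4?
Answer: -61/587200 ≈ -0.00010388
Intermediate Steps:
V(c, W) = ¼
A(B) = -366/367 (A(B) = 2/(-2 + 1/(-75 - 108)) = 2/(-2 + 1/(-183)) = 2/(-2 - 1/183) = 2/(-367/183) = 2*(-183/367) = -366/367)
y = -1/764 (y = (¼)/(-191) = (¼)*(-1/191) = -1/764 ≈ -0.0013089)
l(G, I) = G²/6 (l(G, I) = (0 + G)²/6 = G²/6)
A(156)/l(240, y) = -366/(367*((⅙)*240²)) = -366/(367*((⅙)*57600)) = -366/367/9600 = -366/367*1/9600 = -61/587200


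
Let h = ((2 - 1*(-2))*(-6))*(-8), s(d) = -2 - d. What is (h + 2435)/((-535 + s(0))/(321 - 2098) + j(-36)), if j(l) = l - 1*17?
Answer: -4668179/93644 ≈ -49.850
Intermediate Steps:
j(l) = -17 + l (j(l) = l - 17 = -17 + l)
h = 192 (h = ((2 + 2)*(-6))*(-8) = (4*(-6))*(-8) = -24*(-8) = 192)
(h + 2435)/((-535 + s(0))/(321 - 2098) + j(-36)) = (192 + 2435)/((-535 + (-2 - 1*0))/(321 - 2098) + (-17 - 36)) = 2627/((-535 + (-2 + 0))/(-1777) - 53) = 2627/((-535 - 2)*(-1/1777) - 53) = 2627/(-537*(-1/1777) - 53) = 2627/(537/1777 - 53) = 2627/(-93644/1777) = 2627*(-1777/93644) = -4668179/93644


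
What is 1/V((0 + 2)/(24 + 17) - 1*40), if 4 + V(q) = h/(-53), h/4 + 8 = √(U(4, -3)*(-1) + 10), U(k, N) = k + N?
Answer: -53/192 ≈ -0.27604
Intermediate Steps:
U(k, N) = N + k
h = -20 (h = -32 + 4*√((-3 + 4)*(-1) + 10) = -32 + 4*√(1*(-1) + 10) = -32 + 4*√(-1 + 10) = -32 + 4*√9 = -32 + 4*3 = -32 + 12 = -20)
V(q) = -192/53 (V(q) = -4 - 20/(-53) = -4 - 20*(-1/53) = -4 + 20/53 = -192/53)
1/V((0 + 2)/(24 + 17) - 1*40) = 1/(-192/53) = -53/192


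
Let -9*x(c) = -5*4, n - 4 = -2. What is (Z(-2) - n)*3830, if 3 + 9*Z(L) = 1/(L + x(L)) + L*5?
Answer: -101495/9 ≈ -11277.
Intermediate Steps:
n = 2 (n = 4 - 2 = 2)
x(c) = 20/9 (x(c) = -(-5)*4/9 = -1/9*(-20) = 20/9)
Z(L) = -1/3 + 1/(9*(20/9 + L)) + 5*L/9 (Z(L) = -1/3 + (1/(L + 20/9) + L*5)/9 = -1/3 + (1/(20/9 + L) + 5*L)/9 = -1/3 + (1/(9*(20/9 + L)) + 5*L/9) = -1/3 + 1/(9*(20/9 + L)) + 5*L/9)
(Z(-2) - n)*3830 = ((-51 + 45*(-2)**2 + 73*(-2))/(9*(20 + 9*(-2))) - 1*2)*3830 = ((-51 + 45*4 - 146)/(9*(20 - 18)) - 2)*3830 = ((1/9)*(-51 + 180 - 146)/2 - 2)*3830 = ((1/9)*(1/2)*(-17) - 2)*3830 = (-17/18 - 2)*3830 = -53/18*3830 = -101495/9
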